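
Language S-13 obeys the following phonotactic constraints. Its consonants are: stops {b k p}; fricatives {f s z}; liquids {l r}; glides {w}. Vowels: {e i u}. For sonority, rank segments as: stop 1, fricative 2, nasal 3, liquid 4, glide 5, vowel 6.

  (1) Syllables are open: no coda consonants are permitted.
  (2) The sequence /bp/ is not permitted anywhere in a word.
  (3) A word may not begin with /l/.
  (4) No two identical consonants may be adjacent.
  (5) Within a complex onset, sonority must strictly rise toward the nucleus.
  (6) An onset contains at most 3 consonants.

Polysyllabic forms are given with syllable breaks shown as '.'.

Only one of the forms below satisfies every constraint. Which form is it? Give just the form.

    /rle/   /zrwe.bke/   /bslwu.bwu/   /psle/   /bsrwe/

/psle/

/rle/ — violates constraint 5: syllable 1 onset /rl/: /r/ (liquid, 4) → /l/ (liquid, 4) does not rise → not permitted
/zrwe.bke/ — violates constraint 5: syllable 2 onset /bk/: /b/ (stop, 1) → /k/ (stop, 1) does not rise → not permitted
/bslwu.bwu/ — violates constraint 6: syllable 1 onset /bslw/ has 4 consonants (> 3) → not permitted
/psle/ — σ1 onset /psl/ (1→2→4 rises), coda /∅/ ok → permitted
/bsrwe/ — violates constraint 6: syllable 1 onset /bsrw/ has 4 consonants (> 3) → not permitted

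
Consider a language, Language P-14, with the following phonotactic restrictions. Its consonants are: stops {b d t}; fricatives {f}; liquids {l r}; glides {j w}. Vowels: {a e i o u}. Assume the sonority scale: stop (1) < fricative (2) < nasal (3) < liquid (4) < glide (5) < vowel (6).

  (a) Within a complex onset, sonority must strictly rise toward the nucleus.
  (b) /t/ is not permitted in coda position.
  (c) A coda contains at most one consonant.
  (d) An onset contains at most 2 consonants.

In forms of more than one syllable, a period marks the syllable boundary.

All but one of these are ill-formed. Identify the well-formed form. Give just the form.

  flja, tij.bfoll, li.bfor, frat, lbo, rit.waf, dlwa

li.bfor

flja — violates constraint (d): syllable 1 onset /flj/ has 3 consonants (> 2) → ill-formed
tij.bfoll — violates constraint (c): syllable 2 coda /ll/ has 2 consonants (> 1) → ill-formed
li.bfor — σ1 onset /l/, coda /∅/ ok; σ2 onset /bf/ (1→2 rises), coda /r/ ok → well-formed
frat — violates constraint (b): syllable 1 coda contains /t/ → ill-formed
lbo — violates constraint (a): syllable 1 onset /lb/: /l/ (liquid, 4) → /b/ (stop, 1) does not rise → ill-formed
rit.waf — violates constraint (b): syllable 1 coda contains /t/ → ill-formed
dlwa — violates constraint (d): syllable 1 onset /dlw/ has 3 consonants (> 2) → ill-formed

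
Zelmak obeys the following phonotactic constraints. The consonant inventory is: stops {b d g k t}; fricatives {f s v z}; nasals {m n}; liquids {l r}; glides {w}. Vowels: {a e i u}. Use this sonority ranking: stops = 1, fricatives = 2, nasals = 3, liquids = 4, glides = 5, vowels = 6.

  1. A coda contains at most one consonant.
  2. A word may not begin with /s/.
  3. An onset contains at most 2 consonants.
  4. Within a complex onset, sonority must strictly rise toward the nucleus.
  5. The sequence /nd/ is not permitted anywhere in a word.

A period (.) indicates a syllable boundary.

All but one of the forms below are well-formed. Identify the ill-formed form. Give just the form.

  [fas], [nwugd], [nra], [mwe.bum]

[fas] — σ1 onset /f/, coda /s/ ok → well-formed
[nwugd] — violates constraint 1: syllable 1 coda /gd/ has 2 consonants (> 1) → ill-formed
[nra] — σ1 onset /nr/ (3→4 rises), coda /∅/ ok → well-formed
[mwe.bum] — σ1 onset /mw/ (3→5 rises), coda /∅/ ok; σ2 onset /b/, coda /m/ ok → well-formed

[nwugd]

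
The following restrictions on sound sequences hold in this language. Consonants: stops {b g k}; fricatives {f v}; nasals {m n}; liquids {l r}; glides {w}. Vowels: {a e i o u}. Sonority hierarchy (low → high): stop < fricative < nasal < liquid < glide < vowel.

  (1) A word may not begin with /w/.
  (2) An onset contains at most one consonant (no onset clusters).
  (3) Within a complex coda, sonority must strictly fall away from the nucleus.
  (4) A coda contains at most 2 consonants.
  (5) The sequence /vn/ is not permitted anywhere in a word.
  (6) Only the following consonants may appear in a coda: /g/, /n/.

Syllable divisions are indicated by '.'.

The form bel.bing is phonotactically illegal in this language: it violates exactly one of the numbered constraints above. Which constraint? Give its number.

bel.bing: syllable 1 coda contains /l/, which is not a licensed coda consonant.
This is a violation of constraint 6: "Only the following consonants may appear in a coda: /g/, /n/."
The remaining constraints (1, 2, 3, 4, 5) are satisfied.

6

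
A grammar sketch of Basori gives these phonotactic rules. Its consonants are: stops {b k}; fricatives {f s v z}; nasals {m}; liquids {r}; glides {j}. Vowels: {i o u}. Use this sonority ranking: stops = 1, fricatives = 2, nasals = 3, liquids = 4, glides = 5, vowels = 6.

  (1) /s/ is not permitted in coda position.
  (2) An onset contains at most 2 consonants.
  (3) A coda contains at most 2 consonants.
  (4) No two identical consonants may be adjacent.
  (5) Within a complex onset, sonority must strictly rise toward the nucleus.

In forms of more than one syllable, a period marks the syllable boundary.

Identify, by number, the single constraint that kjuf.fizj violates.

4

kjuf.fizj: adjacent identical consonants /ff/.
This is a violation of constraint 4: "No two identical consonants may be adjacent."
The remaining constraints (1, 2, 3, 5) are satisfied.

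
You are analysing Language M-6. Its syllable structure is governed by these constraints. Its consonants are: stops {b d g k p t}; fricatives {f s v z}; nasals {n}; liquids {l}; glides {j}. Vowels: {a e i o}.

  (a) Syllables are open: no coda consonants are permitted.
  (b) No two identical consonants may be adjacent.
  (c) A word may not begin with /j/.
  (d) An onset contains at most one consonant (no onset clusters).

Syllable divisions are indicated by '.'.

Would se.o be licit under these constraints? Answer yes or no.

se.o — σ1 onset /s/, coda /∅/ ok; σ2 onset /∅/, coda /∅/ ok → licit

yes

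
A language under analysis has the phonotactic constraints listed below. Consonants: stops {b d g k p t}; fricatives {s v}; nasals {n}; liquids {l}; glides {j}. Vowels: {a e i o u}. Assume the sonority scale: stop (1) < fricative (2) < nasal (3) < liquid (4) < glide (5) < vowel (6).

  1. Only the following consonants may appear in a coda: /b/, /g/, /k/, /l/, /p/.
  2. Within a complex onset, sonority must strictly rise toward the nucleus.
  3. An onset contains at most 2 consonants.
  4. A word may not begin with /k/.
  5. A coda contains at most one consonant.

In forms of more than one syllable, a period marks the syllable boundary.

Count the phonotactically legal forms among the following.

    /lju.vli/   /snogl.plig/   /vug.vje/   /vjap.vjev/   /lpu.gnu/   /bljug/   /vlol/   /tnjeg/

3

/lju.vli/ — σ1 onset /lj/ (4→5 rises), coda /∅/ ok; σ2 onset /vl/ (2→4 rises), coda /∅/ ok → phonotactically legal
/snogl.plig/ — violates constraint 5: syllable 1 coda /gl/ has 2 consonants (> 1) → phonotactically illegal
/vug.vje/ — σ1 onset /v/, coda /g/ ok; σ2 onset /vj/ (2→5 rises), coda /∅/ ok → phonotactically legal
/vjap.vjev/ — violates constraint 1: syllable 2 coda contains /v/, which is not a licensed coda consonant → phonotactically illegal
/lpu.gnu/ — violates constraint 2: syllable 1 onset /lp/: /l/ (liquid, 4) → /p/ (stop, 1) does not rise → phonotactically illegal
/bljug/ — violates constraint 3: syllable 1 onset /blj/ has 3 consonants (> 2) → phonotactically illegal
/vlol/ — σ1 onset /vl/ (2→4 rises), coda /l/ ok → phonotactically legal
/tnjeg/ — violates constraint 3: syllable 1 onset /tnj/ has 3 consonants (> 2) → phonotactically illegal
Phonotactically legal: /lju.vli/, /vug.vje/, /vlol/ → 3.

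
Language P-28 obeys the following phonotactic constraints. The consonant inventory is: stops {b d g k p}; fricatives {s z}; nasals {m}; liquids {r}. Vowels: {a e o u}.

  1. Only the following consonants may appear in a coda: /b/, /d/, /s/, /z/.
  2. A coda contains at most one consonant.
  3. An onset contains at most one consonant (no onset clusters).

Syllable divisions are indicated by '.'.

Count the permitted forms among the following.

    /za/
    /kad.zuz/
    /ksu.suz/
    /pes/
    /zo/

/za/ — σ1 onset /z/, coda /∅/ ok → permitted
/kad.zuz/ — σ1 onset /k/, coda /d/ ok; σ2 onset /z/, coda /z/ ok → permitted
/ksu.suz/ — violates constraint 3: syllable 1 onset /ks/ has 2 consonants (> 1) → not permitted
/pes/ — σ1 onset /p/, coda /s/ ok → permitted
/zo/ — σ1 onset /z/, coda /∅/ ok → permitted
Permitted: /za/, /kad.zuz/, /pes/, /zo/ → 4.

4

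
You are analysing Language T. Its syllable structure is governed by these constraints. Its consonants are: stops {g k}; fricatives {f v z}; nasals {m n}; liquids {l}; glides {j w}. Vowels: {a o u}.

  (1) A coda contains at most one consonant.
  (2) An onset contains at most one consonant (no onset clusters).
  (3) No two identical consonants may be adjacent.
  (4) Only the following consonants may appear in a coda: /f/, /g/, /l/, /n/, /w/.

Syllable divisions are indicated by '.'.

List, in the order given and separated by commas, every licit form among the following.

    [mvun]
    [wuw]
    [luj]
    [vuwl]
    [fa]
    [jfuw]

[wuw], [fa]

[mvun] — violates constraint 2: syllable 1 onset /mv/ has 2 consonants (> 1) → illicit
[wuw] — σ1 onset /w/, coda /w/ ok → licit
[luj] — violates constraint 4: syllable 1 coda contains /j/, which is not a licensed coda consonant → illicit
[vuwl] — violates constraint 1: syllable 1 coda /wl/ has 2 consonants (> 1) → illicit
[fa] — σ1 onset /f/, coda /∅/ ok → licit
[jfuw] — violates constraint 2: syllable 1 onset /jf/ has 2 consonants (> 1) → illicit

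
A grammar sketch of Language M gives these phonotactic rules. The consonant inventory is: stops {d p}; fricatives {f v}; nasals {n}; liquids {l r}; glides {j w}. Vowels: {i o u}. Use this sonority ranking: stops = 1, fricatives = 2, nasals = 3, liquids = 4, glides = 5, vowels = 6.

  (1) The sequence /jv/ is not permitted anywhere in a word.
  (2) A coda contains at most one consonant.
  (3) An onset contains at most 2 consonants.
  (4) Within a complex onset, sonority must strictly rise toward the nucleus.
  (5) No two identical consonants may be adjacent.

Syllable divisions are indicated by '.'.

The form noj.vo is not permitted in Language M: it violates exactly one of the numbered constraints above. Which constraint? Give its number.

noj.vo: contains banned sequence /jv/.
This is a violation of constraint 1: "The sequence /jv/ is not permitted anywhere in a word."
The remaining constraints (2, 3, 4, 5) are satisfied.

1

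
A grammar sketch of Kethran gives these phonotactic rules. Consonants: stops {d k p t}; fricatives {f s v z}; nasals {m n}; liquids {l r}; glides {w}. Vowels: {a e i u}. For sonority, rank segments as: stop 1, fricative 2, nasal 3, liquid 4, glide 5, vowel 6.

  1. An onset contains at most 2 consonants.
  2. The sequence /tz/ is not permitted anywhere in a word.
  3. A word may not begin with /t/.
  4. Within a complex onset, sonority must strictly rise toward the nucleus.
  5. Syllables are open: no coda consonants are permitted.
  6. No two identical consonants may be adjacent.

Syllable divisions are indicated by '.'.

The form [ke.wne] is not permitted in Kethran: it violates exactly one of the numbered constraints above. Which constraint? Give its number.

[ke.wne]: syllable 2 onset /wn/: /w/ (glide, 5) → /n/ (nasal, 3) does not rise.
This is a violation of constraint 4: "Within a complex onset, sonority must strictly rise toward the nucleus."
The remaining constraints (1, 2, 3, 5, 6) are satisfied.

4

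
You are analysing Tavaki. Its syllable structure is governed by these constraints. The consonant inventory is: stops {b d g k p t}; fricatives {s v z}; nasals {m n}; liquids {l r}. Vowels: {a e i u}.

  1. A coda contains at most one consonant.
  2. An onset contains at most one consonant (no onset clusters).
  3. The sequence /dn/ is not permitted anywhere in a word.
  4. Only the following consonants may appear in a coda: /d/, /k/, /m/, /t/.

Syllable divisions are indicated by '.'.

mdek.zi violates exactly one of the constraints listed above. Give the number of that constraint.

2

mdek.zi: syllable 1 onset /md/ has 2 consonants (> 1).
This is a violation of constraint 2: "An onset contains at most one consonant (no onset clusters)."
The remaining constraints (1, 3, 4) are satisfied.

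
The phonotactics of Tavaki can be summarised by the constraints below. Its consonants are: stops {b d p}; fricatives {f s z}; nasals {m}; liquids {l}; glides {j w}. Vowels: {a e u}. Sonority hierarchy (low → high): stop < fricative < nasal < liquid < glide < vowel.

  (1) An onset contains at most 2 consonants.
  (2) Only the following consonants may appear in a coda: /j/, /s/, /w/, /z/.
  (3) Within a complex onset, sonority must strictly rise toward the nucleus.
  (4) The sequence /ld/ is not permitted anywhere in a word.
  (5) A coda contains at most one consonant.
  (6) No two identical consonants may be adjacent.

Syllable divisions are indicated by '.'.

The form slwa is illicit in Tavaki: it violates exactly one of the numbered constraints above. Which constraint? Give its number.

1

slwa: syllable 1 onset /slw/ has 3 consonants (> 2).
This is a violation of constraint 1: "An onset contains at most 2 consonants."
The remaining constraints (2, 3, 4, 5, 6) are satisfied.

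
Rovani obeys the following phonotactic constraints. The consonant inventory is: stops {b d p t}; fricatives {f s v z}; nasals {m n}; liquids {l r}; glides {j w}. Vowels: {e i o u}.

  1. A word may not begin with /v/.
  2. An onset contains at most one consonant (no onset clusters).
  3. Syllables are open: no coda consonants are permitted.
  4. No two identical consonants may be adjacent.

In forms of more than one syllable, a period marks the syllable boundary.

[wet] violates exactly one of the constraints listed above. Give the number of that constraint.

3

[wet]: syllable 1 coda /t/ has 1 consonant (> 0).
This is a violation of constraint 3: "Syllables are open: no coda consonants are permitted."
The remaining constraints (1, 2, 4) are satisfied.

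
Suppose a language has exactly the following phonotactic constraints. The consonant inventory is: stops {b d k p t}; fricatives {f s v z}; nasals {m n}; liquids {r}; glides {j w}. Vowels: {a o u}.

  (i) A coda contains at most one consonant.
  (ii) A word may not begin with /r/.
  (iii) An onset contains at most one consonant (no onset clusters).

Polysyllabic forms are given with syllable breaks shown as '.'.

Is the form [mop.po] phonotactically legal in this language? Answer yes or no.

yes

[mop.po] — σ1 onset /m/, coda /p/ ok; σ2 onset /p/, coda /∅/ ok → phonotactically legal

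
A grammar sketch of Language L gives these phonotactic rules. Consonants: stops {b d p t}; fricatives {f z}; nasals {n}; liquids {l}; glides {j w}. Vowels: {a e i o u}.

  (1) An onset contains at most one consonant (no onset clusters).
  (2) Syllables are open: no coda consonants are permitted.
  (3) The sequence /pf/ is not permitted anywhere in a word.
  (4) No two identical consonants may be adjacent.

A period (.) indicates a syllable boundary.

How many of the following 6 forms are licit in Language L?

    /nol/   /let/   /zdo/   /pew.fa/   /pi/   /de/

/nol/ — violates constraint 2: syllable 1 coda /l/ has 1 consonant (> 0) → illicit
/let/ — violates constraint 2: syllable 1 coda /t/ has 1 consonant (> 0) → illicit
/zdo/ — violates constraint 1: syllable 1 onset /zd/ has 2 consonants (> 1) → illicit
/pew.fa/ — violates constraint 2: syllable 1 coda /w/ has 1 consonant (> 0) → illicit
/pi/ — σ1 onset /p/, coda /∅/ ok → licit
/de/ — σ1 onset /d/, coda /∅/ ok → licit
Licit: /pi/, /de/ → 2.

2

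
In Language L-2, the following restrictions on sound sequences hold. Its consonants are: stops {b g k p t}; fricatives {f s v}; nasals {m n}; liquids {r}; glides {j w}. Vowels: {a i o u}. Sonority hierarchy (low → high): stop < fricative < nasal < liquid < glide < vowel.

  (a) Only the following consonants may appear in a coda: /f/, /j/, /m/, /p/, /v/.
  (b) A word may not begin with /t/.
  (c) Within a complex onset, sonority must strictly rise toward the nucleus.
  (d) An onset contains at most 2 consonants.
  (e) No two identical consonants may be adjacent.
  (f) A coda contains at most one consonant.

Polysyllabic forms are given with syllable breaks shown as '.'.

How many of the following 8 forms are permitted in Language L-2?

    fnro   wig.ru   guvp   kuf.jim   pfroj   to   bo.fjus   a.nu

2

fnro — violates constraint (d): syllable 1 onset /fnr/ has 3 consonants (> 2) → not permitted
wig.ru — violates constraint (a): syllable 1 coda contains /g/, which is not a licensed coda consonant → not permitted
guvp — violates constraint (f): syllable 1 coda /vp/ has 2 consonants (> 1) → not permitted
kuf.jim — σ1 onset /k/, coda /f/ ok; σ2 onset /j/, coda /m/ ok → permitted
pfroj — violates constraint (d): syllable 1 onset /pfr/ has 3 consonants (> 2) → not permitted
to — violates constraint (b): word begins with /t/ → not permitted
bo.fjus — violates constraint (a): syllable 2 coda contains /s/, which is not a licensed coda consonant → not permitted
a.nu — σ1 onset /∅/, coda /∅/ ok; σ2 onset /n/, coda /∅/ ok → permitted
Permitted: kuf.jim, a.nu → 2.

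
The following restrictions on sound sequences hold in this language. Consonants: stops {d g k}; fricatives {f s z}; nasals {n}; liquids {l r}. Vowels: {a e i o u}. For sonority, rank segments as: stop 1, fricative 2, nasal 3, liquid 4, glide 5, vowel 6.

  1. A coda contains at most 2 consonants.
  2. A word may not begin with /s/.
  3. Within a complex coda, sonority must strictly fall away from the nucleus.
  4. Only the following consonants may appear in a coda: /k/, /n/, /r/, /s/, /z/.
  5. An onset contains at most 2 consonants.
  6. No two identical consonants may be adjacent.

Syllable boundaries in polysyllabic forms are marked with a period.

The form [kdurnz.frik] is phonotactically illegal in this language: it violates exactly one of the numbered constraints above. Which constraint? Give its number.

1

[kdurnz.frik]: syllable 1 coda /rnz/ has 3 consonants (> 2).
This is a violation of constraint 1: "A coda contains at most 2 consonants."
The remaining constraints (2, 3, 4, 5, 6) are satisfied.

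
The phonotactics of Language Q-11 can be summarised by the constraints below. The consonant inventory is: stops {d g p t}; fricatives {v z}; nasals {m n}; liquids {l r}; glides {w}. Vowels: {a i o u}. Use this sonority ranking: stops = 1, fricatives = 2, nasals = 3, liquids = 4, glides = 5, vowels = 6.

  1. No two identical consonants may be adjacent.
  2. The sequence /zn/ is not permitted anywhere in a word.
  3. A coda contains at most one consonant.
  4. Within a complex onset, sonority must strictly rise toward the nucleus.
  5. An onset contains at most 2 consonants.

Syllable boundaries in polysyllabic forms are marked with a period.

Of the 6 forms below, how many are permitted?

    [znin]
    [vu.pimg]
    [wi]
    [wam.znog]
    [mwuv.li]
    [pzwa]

[znin] — violates constraint 2: contains banned sequence /zn/ → not permitted
[vu.pimg] — violates constraint 3: syllable 2 coda /mg/ has 2 consonants (> 1) → not permitted
[wi] — σ1 onset /w/, coda /∅/ ok → permitted
[wam.znog] — violates constraint 2: contains banned sequence /zn/ → not permitted
[mwuv.li] — σ1 onset /mw/ (3→5 rises), coda /v/ ok; σ2 onset /l/, coda /∅/ ok → permitted
[pzwa] — violates constraint 5: syllable 1 onset /pzw/ has 3 consonants (> 2) → not permitted
Permitted: [wi], [mwuv.li] → 2.

2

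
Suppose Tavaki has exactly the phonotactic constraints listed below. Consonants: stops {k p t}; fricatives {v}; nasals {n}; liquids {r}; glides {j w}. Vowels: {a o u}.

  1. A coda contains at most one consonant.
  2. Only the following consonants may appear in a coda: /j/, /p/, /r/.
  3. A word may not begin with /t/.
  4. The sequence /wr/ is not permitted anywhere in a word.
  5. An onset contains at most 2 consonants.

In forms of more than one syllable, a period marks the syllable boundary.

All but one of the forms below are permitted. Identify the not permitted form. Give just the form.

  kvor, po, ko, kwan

kvor — σ1 onset /kv/ (2C), coda /r/ ok → permitted
po — σ1 onset /p/, coda /∅/ ok → permitted
ko — σ1 onset /k/, coda /∅/ ok → permitted
kwan — violates constraint 2: syllable 1 coda contains /n/, which is not a licensed coda consonant → not permitted

kwan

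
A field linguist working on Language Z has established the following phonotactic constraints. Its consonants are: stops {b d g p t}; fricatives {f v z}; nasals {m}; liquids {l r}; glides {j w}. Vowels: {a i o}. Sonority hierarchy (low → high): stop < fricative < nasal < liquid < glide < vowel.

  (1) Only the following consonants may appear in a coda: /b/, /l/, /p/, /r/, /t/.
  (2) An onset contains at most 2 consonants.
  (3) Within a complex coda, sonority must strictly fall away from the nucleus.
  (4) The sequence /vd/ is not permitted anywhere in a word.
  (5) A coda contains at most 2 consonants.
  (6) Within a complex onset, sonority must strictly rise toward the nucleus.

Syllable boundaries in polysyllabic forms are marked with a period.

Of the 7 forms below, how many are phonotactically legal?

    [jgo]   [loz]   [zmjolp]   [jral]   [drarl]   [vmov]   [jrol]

0

[jgo] — violates constraint 6: syllable 1 onset /jg/: /j/ (glide, 5) → /g/ (stop, 1) does not rise → phonotactically illegal
[loz] — violates constraint 1: syllable 1 coda contains /z/, which is not a licensed coda consonant → phonotactically illegal
[zmjolp] — violates constraint 2: syllable 1 onset /zmj/ has 3 consonants (> 2) → phonotactically illegal
[jral] — violates constraint 6: syllable 1 onset /jr/: /j/ (glide, 5) → /r/ (liquid, 4) does not rise → phonotactically illegal
[drarl] — violates constraint 3: syllable 1 coda /rl/: /r/ (liquid, 4) → /l/ (liquid, 4) does not fall → phonotactically illegal
[vmov] — violates constraint 1: syllable 1 coda contains /v/, which is not a licensed coda consonant → phonotactically illegal
[jrol] — violates constraint 6: syllable 1 onset /jr/: /j/ (glide, 5) → /r/ (liquid, 4) does not rise → phonotactically illegal
No form is phonotactically legal → 0.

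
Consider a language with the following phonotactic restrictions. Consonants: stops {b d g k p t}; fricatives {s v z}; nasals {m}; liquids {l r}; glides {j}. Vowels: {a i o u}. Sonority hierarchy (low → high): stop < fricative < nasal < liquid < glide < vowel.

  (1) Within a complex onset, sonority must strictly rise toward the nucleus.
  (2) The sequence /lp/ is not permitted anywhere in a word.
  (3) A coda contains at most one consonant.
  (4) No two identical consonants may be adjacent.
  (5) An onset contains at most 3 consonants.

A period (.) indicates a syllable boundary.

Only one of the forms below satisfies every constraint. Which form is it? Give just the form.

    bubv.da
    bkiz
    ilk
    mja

mja

bubv.da — violates constraint 3: syllable 1 coda /bv/ has 2 consonants (> 1) → not permitted
bkiz — violates constraint 1: syllable 1 onset /bk/: /b/ (stop, 1) → /k/ (stop, 1) does not rise → not permitted
ilk — violates constraint 3: syllable 1 coda /lk/ has 2 consonants (> 1) → not permitted
mja — σ1 onset /mj/ (3→5 rises), coda /∅/ ok → permitted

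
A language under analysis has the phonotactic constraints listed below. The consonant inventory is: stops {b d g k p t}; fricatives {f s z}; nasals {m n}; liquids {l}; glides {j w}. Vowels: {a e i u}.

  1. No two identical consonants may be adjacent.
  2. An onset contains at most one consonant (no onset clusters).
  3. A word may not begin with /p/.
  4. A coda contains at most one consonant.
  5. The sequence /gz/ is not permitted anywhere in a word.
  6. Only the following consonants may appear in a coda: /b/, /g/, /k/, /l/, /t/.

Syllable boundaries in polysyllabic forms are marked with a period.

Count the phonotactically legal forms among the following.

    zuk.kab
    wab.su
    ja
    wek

3

zuk.kab — violates constraint 1: adjacent identical consonants /kk/ → phonotactically illegal
wab.su — σ1 onset /w/, coda /b/ ok; σ2 onset /s/, coda /∅/ ok → phonotactically legal
ja — σ1 onset /j/, coda /∅/ ok → phonotactically legal
wek — σ1 onset /w/, coda /k/ ok → phonotactically legal
Phonotactically legal: wab.su, ja, wek → 3.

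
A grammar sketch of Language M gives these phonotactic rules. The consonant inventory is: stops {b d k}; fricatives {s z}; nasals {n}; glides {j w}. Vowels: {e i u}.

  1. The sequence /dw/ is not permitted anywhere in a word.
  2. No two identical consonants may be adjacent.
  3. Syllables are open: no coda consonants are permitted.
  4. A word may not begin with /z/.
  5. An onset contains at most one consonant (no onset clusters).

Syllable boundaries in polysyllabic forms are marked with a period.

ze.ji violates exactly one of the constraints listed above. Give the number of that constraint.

4

ze.ji: word begins with /z/.
This is a violation of constraint 4: "A word may not begin with /z/."
The remaining constraints (1, 2, 3, 5) are satisfied.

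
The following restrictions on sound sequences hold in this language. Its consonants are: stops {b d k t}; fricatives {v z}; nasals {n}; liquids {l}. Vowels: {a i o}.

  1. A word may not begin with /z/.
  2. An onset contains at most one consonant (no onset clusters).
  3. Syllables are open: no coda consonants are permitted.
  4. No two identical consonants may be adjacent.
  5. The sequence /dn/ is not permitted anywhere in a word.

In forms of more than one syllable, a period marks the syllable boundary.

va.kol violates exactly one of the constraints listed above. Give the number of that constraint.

3

va.kol: syllable 2 coda /l/ has 1 consonant (> 0).
This is a violation of constraint 3: "Syllables are open: no coda consonants are permitted."
The remaining constraints (1, 2, 4, 5) are satisfied.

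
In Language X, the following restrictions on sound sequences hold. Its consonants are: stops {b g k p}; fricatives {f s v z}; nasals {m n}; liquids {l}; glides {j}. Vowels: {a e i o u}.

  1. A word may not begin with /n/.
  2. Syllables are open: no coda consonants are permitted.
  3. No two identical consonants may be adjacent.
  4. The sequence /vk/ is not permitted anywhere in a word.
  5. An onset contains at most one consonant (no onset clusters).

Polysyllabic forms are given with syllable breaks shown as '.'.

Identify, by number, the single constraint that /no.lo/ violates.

/no.lo/: word begins with /n/.
This is a violation of constraint 1: "A word may not begin with /n/."
The remaining constraints (2, 3, 4, 5) are satisfied.

1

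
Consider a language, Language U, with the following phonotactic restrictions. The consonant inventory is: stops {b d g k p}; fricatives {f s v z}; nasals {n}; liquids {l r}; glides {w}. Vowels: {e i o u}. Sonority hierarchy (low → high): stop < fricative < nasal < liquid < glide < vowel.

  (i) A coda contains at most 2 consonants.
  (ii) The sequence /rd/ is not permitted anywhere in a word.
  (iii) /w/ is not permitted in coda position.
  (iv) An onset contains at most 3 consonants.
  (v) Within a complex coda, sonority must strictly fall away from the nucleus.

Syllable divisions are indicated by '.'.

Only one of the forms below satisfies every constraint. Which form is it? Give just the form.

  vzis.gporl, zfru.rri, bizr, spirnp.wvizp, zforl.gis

vzis.gporl — violates constraint (v): syllable 2 coda /rl/: /r/ (liquid, 4) → /l/ (liquid, 4) does not fall → phonotactically illegal
zfru.rri — σ1 onset /zfr/ (3C), coda /∅/ ok; σ2 onset /rr/ (2C), coda /∅/ ok → phonotactically legal
bizr — violates constraint (v): syllable 1 coda /zr/: /z/ (fricative, 2) → /r/ (liquid, 4) does not fall → phonotactically illegal
spirnp.wvizp — violates constraint (i): syllable 1 coda /rnp/ has 3 consonants (> 2) → phonotactically illegal
zforl.gis — violates constraint (v): syllable 1 coda /rl/: /r/ (liquid, 4) → /l/ (liquid, 4) does not fall → phonotactically illegal

zfru.rri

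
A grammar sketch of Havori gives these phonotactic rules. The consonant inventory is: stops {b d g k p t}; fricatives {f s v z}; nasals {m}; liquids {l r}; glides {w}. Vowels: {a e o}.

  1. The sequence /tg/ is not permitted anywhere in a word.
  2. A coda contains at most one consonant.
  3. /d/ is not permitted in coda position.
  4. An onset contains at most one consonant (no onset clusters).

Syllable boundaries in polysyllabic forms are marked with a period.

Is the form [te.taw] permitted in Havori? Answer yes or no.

yes

[te.taw] — σ1 onset /t/, coda /∅/ ok; σ2 onset /t/, coda /w/ ok → permitted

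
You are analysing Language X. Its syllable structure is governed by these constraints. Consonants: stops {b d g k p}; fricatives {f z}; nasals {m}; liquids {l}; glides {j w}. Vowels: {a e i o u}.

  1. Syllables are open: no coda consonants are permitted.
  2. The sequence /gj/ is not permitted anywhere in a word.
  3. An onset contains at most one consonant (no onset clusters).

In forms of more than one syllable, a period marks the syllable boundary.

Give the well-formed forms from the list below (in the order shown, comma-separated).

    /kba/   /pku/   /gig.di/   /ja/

/ja/

/kba/ — violates constraint 3: syllable 1 onset /kb/ has 2 consonants (> 1) → ill-formed
/pku/ — violates constraint 3: syllable 1 onset /pk/ has 2 consonants (> 1) → ill-formed
/gig.di/ — violates constraint 1: syllable 1 coda /g/ has 1 consonant (> 0) → ill-formed
/ja/ — σ1 onset /j/, coda /∅/ ok → well-formed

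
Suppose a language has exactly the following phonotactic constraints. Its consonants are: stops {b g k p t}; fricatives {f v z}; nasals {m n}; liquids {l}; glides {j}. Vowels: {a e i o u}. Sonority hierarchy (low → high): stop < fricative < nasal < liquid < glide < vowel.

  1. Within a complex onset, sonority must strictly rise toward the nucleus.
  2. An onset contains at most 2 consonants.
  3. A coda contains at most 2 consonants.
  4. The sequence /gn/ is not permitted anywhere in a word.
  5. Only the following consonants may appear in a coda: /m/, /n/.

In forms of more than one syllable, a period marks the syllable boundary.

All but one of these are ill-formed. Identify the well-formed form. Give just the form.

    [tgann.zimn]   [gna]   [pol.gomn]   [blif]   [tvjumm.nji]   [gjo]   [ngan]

[tgann.zimn] — violates constraint 1: syllable 1 onset /tg/: /t/ (stop, 1) → /g/ (stop, 1) does not rise → ill-formed
[gna] — violates constraint 4: contains banned sequence /gn/ → ill-formed
[pol.gomn] — violates constraint 5: syllable 1 coda contains /l/, which is not a licensed coda consonant → ill-formed
[blif] — violates constraint 5: syllable 1 coda contains /f/, which is not a licensed coda consonant → ill-formed
[tvjumm.nji] — violates constraint 2: syllable 1 onset /tvj/ has 3 consonants (> 2) → ill-formed
[gjo] — σ1 onset /gj/ (1→5 rises), coda /∅/ ok → well-formed
[ngan] — violates constraint 1: syllable 1 onset /ng/: /n/ (nasal, 3) → /g/ (stop, 1) does not rise → ill-formed

[gjo]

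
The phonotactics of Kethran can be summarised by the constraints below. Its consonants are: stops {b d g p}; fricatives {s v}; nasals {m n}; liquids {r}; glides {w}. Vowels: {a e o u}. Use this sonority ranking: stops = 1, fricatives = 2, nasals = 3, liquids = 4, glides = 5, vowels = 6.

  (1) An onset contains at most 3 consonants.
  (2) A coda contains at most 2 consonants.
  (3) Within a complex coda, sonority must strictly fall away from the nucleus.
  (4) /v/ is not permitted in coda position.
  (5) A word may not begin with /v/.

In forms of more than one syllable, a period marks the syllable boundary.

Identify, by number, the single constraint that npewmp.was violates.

npewmp.was: syllable 1 coda /wmp/ has 3 consonants (> 2).
This is a violation of constraint 2: "A coda contains at most 2 consonants."
The remaining constraints (1, 3, 4, 5) are satisfied.

2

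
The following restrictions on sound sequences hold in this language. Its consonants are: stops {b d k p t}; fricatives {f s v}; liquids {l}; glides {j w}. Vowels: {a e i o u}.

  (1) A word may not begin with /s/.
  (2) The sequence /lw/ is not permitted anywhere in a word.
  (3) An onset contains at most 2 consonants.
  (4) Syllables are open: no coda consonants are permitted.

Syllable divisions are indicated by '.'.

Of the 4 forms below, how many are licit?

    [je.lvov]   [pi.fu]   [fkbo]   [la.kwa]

2

[je.lvov] — violates constraint 4: syllable 2 coda /v/ has 1 consonant (> 0) → illicit
[pi.fu] — σ1 onset /p/, coda /∅/ ok; σ2 onset /f/, coda /∅/ ok → licit
[fkbo] — violates constraint 3: syllable 1 onset /fkb/ has 3 consonants (> 2) → illicit
[la.kwa] — σ1 onset /l/, coda /∅/ ok; σ2 onset /kw/ (2C), coda /∅/ ok → licit
Licit: [pi.fu], [la.kwa] → 2.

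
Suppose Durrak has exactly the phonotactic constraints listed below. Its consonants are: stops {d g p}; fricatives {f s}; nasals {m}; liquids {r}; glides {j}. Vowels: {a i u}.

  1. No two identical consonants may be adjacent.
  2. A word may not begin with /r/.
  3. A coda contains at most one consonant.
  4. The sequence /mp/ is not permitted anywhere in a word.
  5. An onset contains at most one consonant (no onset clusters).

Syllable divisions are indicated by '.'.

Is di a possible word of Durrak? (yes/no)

di — σ1 onset /d/, coda /∅/ ok → licit

yes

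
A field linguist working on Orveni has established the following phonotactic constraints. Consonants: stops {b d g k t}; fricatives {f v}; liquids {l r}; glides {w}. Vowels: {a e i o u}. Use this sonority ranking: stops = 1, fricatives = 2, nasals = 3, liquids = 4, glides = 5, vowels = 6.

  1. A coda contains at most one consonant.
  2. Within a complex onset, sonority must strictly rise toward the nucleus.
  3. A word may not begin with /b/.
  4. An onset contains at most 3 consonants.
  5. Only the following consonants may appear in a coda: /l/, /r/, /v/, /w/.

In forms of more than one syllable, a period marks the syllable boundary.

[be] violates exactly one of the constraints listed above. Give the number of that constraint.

[be]: word begins with /b/.
This is a violation of constraint 3: "A word may not begin with /b/."
The remaining constraints (1, 2, 4, 5) are satisfied.

3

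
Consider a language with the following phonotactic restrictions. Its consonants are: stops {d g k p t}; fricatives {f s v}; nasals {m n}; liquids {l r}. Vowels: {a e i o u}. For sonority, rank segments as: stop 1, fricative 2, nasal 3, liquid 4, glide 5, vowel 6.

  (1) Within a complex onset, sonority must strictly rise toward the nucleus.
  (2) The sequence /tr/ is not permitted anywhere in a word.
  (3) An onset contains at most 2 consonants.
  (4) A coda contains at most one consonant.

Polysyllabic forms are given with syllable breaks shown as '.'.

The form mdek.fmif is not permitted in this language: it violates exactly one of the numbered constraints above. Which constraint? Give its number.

1

mdek.fmif: syllable 1 onset /md/: /m/ (nasal, 3) → /d/ (stop, 1) does not rise.
This is a violation of constraint 1: "Within a complex onset, sonority must strictly rise toward the nucleus."
The remaining constraints (2, 3, 4) are satisfied.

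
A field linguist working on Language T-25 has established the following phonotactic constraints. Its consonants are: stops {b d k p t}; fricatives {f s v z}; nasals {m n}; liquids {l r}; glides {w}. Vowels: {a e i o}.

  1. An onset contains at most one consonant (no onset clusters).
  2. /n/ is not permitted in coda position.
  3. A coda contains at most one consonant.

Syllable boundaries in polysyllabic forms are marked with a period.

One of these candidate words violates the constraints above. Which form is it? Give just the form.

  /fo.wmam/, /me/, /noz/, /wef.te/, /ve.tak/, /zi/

/fo.wmam/

/fo.wmam/ — violates constraint 1: syllable 2 onset /wm/ has 2 consonants (> 1) → not permitted
/me/ — σ1 onset /m/, coda /∅/ ok → permitted
/noz/ — σ1 onset /n/, coda /z/ ok → permitted
/wef.te/ — σ1 onset /w/, coda /f/ ok; σ2 onset /t/, coda /∅/ ok → permitted
/ve.tak/ — σ1 onset /v/, coda /∅/ ok; σ2 onset /t/, coda /k/ ok → permitted
/zi/ — σ1 onset /z/, coda /∅/ ok → permitted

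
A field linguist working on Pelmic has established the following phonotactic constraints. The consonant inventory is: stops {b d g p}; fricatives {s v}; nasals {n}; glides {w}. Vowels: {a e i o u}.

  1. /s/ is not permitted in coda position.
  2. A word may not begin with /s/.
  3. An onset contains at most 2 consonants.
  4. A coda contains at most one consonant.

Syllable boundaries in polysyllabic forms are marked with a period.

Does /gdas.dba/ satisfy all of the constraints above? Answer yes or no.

/gdas.dba/ — violates constraint 1: syllable 1 coda contains /s/ → illicit

no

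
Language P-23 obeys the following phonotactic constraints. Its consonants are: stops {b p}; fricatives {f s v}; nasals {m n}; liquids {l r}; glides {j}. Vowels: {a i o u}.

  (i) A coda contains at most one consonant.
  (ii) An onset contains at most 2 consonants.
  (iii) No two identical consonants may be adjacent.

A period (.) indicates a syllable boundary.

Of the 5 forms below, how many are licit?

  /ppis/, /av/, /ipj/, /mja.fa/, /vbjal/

/ppis/ — violates constraint (iii): adjacent identical consonants /pp/ → illicit
/av/ — σ1 onset /∅/, coda /v/ ok → licit
/ipj/ — violates constraint (i): syllable 1 coda /pj/ has 2 consonants (> 1) → illicit
/mja.fa/ — σ1 onset /mj/ (2C), coda /∅/ ok; σ2 onset /f/, coda /∅/ ok → licit
/vbjal/ — violates constraint (ii): syllable 1 onset /vbj/ has 3 consonants (> 2) → illicit
Licit: /av/, /mja.fa/ → 2.

2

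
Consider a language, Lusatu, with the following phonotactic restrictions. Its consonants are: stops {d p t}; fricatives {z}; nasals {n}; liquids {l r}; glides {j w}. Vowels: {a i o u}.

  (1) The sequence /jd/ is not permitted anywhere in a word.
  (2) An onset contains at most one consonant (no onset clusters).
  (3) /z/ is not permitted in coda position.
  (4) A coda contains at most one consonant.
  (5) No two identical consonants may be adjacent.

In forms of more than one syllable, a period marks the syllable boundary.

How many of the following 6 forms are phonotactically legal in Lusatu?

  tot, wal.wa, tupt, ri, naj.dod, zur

tot — σ1 onset /t/, coda /t/ ok → phonotactically legal
wal.wa — σ1 onset /w/, coda /l/ ok; σ2 onset /w/, coda /∅/ ok → phonotactically legal
tupt — violates constraint 4: syllable 1 coda /pt/ has 2 consonants (> 1) → phonotactically illegal
ri — σ1 onset /r/, coda /∅/ ok → phonotactically legal
naj.dod — violates constraint 1: contains banned sequence /jd/ → phonotactically illegal
zur — σ1 onset /z/, coda /r/ ok → phonotactically legal
Phonotactically legal: tot, wal.wa, ri, zur → 4.

4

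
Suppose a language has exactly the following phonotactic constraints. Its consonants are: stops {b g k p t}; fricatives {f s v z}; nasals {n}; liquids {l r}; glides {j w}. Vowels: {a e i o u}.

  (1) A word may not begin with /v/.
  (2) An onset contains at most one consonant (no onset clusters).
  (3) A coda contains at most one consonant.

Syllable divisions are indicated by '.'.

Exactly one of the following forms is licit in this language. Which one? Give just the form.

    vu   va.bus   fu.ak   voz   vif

vu — violates constraint 1: word begins with /v/ → illicit
va.bus — violates constraint 1: word begins with /v/ → illicit
fu.ak — σ1 onset /f/, coda /∅/ ok; σ2 onset /∅/, coda /k/ ok → licit
voz — violates constraint 1: word begins with /v/ → illicit
vif — violates constraint 1: word begins with /v/ → illicit

fu.ak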